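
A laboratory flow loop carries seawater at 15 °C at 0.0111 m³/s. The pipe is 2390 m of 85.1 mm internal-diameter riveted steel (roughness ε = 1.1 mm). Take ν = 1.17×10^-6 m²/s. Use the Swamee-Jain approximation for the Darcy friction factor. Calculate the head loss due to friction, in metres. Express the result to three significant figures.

V = 4Q/(πD²) = 4·0.0111/(π·0.0851²) = 1.952 m/s
Re = VD/ν = 1.952·0.0851/1.17×10^-6 = 1.42×10^5 → turbulent
ε/D = 1.1/85.1 = 0.0129
Swamee-Jain: f = 0.04197
h_f = f(L/D)V²/(2g) = 0.04197·(2390/0.0851)·1.952²/(2·9.81) = 228.8 m

h_f ≈ 229 m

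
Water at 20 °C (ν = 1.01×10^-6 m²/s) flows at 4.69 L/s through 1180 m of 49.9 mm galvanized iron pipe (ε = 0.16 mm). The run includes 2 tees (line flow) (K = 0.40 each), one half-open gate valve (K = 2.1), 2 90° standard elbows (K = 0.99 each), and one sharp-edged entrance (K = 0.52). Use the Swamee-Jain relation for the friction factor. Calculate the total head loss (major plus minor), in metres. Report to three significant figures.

V = 4Q/(πD²) = 2.398 m/s; V²/2g = 0.2931 m
Re = 1.18×10^5, ε/D = 0.00321 → f = 0.02796 (Swamee-Jain)
Major: h_f = f(L/D)·V²/2g = 0.02796·23647·0.2931 = 193.8 m
Minor: ΣK = 5.40; h_m = ΣK·V²/2g = 1.583 m
Total H_L = 193.8 + 1.583 = 195.4 m

H_L ≈ 195 m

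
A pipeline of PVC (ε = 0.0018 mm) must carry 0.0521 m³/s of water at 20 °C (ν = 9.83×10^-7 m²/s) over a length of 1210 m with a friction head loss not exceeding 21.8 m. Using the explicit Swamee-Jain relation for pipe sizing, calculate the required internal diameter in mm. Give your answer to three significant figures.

D ≈ 179 mm

Swamee-Jain (Type III): D = 0.66·[ε^1.25·(LQ²/(gh_f))^4.75 + ν·Q^9.4·(L/(gh_f))^5.2]^0.04
LQ²/(gh_f) = 0.01536; L/(gh_f) = 5.658
Term 1 = ε^1.25·(…)^4.75 = 1.60×10^-16; Term 2 = ν·Q^9.4·(…)^5.2 = 6.99×10^-15
D = 0.66·(1.60×10^-16 + 6.99×10^-15)^0.04 = 0.1794 m = 179 mm
Check: V = 2.06 m/s, Re = 3.76×10^5, f = 0.01392, h_f = 20.3 m ≈ 21.8 m ✓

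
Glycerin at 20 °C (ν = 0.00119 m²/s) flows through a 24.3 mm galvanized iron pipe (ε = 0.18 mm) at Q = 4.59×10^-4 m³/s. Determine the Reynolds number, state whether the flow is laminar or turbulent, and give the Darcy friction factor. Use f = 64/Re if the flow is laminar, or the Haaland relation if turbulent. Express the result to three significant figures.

Re ≈ 20.2; laminar; f = 64/Re ≈ 3.17

V = 4Q/(πD²) = 0.9897 m/s
Re = VD/ν = 0.9897·0.0243/0.00119 = 20.2
Re < 2300 → laminar → f = 64/Re = 3.167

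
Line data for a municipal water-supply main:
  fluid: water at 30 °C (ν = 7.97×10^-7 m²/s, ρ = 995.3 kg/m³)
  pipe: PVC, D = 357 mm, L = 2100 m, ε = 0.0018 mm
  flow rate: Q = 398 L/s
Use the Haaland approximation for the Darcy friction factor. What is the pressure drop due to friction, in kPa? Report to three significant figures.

V = 4Q/(πD²) = 4·0.398/(π·0.357²) = 3.976 m/s
Re = VD/ν = 3.976·0.357/7.97×10^-7 = 1.78×10^6 → turbulent
ε/D = 0.0018/357 = 5.04×10^-6
Haaland: f = 0.01067
h_f = f(L/D)V²/(2g) = 0.01067·(2100/0.357)·3.976²/(2·9.81) = 50.57 m
Δp = ρg·h_f = 995.3·9.81·50.57 = 493.8 kPa

Δp ≈ 494 kPa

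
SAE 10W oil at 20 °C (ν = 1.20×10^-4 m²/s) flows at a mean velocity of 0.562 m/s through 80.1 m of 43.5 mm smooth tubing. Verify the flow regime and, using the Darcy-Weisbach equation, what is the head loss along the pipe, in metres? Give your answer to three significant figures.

Re = VD/ν = 0.562·0.04350/1.20×10^-4 = 204 → laminar (Re < 2300)
f = 64/Re = 0.3141
h_f = f(L/D)V²/(2g) = 0.3141·(80.1/0.04350)·0.562²/(2·9.81) = 9.312 m

h_f ≈ 9.31 m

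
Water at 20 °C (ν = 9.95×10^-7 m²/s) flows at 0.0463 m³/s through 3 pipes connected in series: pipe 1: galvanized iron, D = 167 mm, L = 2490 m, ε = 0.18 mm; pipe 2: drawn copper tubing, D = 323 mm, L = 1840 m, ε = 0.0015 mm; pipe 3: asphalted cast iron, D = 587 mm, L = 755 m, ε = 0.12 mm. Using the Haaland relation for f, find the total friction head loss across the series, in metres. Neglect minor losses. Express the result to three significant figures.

Pipe 1: V = 2.114 m/s, Re = 3.55×10^5, ε/D = 0.00108, f = 0.02073, h_1 = f(L/D)V²/2g = 70.38 m
Pipe 2: V = 0.5650 m/s, Re = 1.83×10^5, ε/D = 4.64×10^-6, f = 0.01579, h_2 = f(L/D)V²/2g = 1.464 m
Pipe 3: V = 0.1711 m/s, Re = 1.01×10^5, ε/D = 2.04×10^-4, f = 0.01873, h_3 = f(L/D)V²/2g = 0.03593 m
Series → Q common, losses add: H = Σh = 71.88 m

H ≈ 71.9 m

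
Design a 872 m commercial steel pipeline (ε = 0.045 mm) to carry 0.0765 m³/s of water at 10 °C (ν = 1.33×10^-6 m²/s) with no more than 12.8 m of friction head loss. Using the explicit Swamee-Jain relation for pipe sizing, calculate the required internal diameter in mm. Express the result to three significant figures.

Swamee-Jain (Type III): D = 0.66·[ε^1.25·(LQ²/(gh_f))^4.75 + ν·Q^9.4·(L/(gh_f))^5.2]^0.04
LQ²/(gh_f) = 0.04064; L/(gh_f) = 6.944
Term 1 = ε^1.25·(…)^4.75 = 9.10×10^-13; Term 2 = ν·Q^9.4·(…)^5.2 = 1.02×10^-12
D = 0.66·(9.10×10^-13 + 1.02×10^-12)^0.04 = 0.2244 m = 224 mm
Check: V = 1.94 m/s, Re = 3.26×10^5, f = 0.01617, h_f = 12.0 m ≈ 12.8 m ✓

D ≈ 224 mm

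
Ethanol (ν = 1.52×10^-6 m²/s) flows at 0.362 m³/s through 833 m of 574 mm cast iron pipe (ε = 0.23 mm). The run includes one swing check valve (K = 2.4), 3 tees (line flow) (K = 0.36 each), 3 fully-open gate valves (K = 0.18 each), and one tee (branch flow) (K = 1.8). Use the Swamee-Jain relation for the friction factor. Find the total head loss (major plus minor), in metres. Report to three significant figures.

V = 4Q/(πD²) = 1.399 m/s; V²/2g = 0.09974 m
Re = 5.28×10^5, ε/D = 4.01×10^-4 → f = 0.01707 (Swamee-Jain)
Major: h_f = f(L/D)·V²/2g = 0.01707·1451·0.09974 = 2.471 m
Minor: ΣK = 5.82; h_m = ΣK·V²/2g = 0.5805 m
Total H_L = 2.471 + 0.5805 = 3.051 m

H_L ≈ 3.05 m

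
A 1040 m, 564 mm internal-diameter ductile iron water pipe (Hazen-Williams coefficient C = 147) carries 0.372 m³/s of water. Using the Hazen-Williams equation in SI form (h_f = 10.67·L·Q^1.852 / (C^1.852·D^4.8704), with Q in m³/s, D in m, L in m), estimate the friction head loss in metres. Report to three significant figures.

h_f ≈ 2.80 m

h_f = 10.67·1040·0.372^1.852 / (147^1.852·0.564^4.8704) = 2.801 m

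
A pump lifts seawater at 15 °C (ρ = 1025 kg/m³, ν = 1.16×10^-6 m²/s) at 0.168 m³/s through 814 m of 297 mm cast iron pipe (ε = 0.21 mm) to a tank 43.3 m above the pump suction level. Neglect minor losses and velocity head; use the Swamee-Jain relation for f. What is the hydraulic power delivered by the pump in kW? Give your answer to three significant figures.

V = 4Q/(πD²) = 2.425 m/s; Re = 6.21×10^5; ε/D = 7.07×10^-4; f = 0.01881
h_f = f(L/D)V²/2g = 15.45 m
Total head H = z + h_f = 43.3 + 15.45 = 58.75 m
P_hyd = ρgQH = 1025·9.81·0.168·58.75 = 99.25 kW

P_hyd ≈ 99.2 kW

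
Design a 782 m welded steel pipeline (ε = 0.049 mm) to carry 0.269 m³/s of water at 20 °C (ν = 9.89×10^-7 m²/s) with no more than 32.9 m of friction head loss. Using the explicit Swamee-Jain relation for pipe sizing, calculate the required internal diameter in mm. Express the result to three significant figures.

D ≈ 293 mm

Swamee-Jain (Type III): D = 0.66·[ε^1.25·(LQ²/(gh_f))^4.75 + ν·Q^9.4·(L/(gh_f))^5.2]^0.04
LQ²/(gh_f) = 0.1753; L/(gh_f) = 2.423
Term 1 = ε^1.25·(…)^4.75 = 1.05×10^-9; Term 2 = ν·Q^9.4·(…)^5.2 = 4.30×10^-10
D = 0.66·(1.05×10^-9 + 4.30×10^-10)^0.04 = 0.2927 m = 293 mm
Check: V = 4.00 m/s, Re = 1.18×10^6, f = 0.01425, h_f = 31.0 m ≈ 32.9 m ✓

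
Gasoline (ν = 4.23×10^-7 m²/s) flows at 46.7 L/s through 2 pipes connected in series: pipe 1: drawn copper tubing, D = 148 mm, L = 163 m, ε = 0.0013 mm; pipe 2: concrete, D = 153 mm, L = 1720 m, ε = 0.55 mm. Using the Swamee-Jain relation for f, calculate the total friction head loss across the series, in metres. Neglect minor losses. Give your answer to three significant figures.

H ≈ 108 m

Pipe 1: V = 2.715 m/s, Re = 9.50×10^5, ε/D = 8.78×10^-6, f = 0.01192, h_1 = f(L/D)V²/2g = 4.930 m
Pipe 2: V = 2.540 m/s, Re = 9.19×10^5, ε/D = 0.00359, f = 0.02775, h_2 = f(L/D)V²/2g = 102.6 m
Series → Q common, losses add: H = Σh = 107.5 m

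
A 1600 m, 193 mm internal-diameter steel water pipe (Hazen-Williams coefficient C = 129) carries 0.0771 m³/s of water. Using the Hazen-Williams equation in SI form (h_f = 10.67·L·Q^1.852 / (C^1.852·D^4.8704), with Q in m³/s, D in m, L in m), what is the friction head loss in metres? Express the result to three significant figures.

h_f = 10.67·1600·0.0771^1.852 / (129^1.852·0.193^4.8704) = 55.20 m

h_f ≈ 55.2 m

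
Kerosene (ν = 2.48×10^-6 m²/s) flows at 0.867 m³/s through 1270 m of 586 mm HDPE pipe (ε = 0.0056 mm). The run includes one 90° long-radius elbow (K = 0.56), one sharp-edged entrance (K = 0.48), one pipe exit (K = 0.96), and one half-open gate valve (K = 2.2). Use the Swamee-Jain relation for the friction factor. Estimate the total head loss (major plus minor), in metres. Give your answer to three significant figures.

V = 4Q/(πD²) = 3.215 m/s; V²/2g = 0.5267 m
Re = 7.60×10^5, ε/D = 9.56×10^-6 → f = 0.01236 (Swamee-Jain)
Major: h_f = f(L/D)·V²/2g = 0.01236·2167·0.5267 = 14.11 m
Minor: ΣK = 4.20; h_m = ΣK·V²/2g = 2.212 m
Total H_L = 14.11 + 2.212 = 16.32 m

H_L ≈ 16.3 m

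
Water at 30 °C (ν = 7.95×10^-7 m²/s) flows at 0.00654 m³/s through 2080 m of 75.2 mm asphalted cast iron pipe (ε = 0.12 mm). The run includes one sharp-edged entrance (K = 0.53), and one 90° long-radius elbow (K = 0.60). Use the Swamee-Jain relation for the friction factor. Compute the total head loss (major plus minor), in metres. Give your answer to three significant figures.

V = 4Q/(πD²) = 1.472 m/s; V²/2g = 0.1105 m
Re = 1.39×10^5, ε/D = 0.00160 → f = 0.02371 (Swamee-Jain)
Major: h_f = f(L/D)·V²/2g = 0.02371·27660·0.1105 = 72.47 m
Minor: ΣK = 1.13; h_m = ΣK·V²/2g = 0.1249 m
Total H_L = 72.47 + 0.1249 = 72.60 m

H_L ≈ 72.6 m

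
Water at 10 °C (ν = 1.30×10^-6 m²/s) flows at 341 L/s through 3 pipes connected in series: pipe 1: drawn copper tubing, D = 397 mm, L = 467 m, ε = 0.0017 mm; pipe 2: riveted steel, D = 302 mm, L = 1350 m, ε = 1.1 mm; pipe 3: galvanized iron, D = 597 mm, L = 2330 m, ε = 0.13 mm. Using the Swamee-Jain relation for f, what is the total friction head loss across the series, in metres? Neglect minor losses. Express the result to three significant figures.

H ≈ 154 m

Pipe 1: V = 2.755 m/s, Re = 8.41×10^5, ε/D = 4.28×10^-6, f = 0.01205, h_1 = f(L/D)V²/2g = 5.482 m
Pipe 2: V = 4.760 m/s, Re = 1.11×10^6, ε/D = 0.00364, f = 0.02782, h_2 = f(L/D)V²/2g = 143.6 m
Pipe 3: V = 1.218 m/s, Re = 5.59×10^5, ε/D = 2.18×10^-4, f = 0.01554, h_3 = f(L/D)V²/2g = 4.586 m
Series → Q common, losses add: H = Σh = 153.7 m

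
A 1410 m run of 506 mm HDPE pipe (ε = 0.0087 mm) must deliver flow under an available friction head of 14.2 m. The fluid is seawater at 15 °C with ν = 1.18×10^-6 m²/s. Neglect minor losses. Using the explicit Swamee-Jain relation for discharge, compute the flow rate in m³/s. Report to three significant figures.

Q ≈ 0.589 m³/s

Swamee-Jain (Type II): Q = -0.965·√(gD⁵h_f/L)·ln[ε/(3.7D) + √(3.17ν²L/(gD³h_f))]
√(gD⁵h_f/L) = √(9.81·0.506⁵·14.2/1410) = 0.05725
ε/(3.7D) = 4.65×10^-6; √(3.17ν²L/(gD³h_f)) = 1.86×10^-5
Q = -0.965·0.05725·ln(2.322×10^-5) = 0.5895 m³/s
Check: V = 2.93 m/s, Re = 1.26×10^6, f = 0.01164, h_f = 14.2 m ≈ 14.2 m ✓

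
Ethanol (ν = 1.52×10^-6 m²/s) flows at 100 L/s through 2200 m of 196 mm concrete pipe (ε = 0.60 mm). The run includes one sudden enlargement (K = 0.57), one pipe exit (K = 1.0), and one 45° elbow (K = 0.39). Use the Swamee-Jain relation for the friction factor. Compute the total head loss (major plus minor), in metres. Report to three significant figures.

H_L ≈ 169 m

V = 4Q/(πD²) = 3.314 m/s; V²/2g = 0.5599 m
Re = 4.27×10^5, ε/D = 0.00306 → f = 0.02675 (Swamee-Jain)
Major: h_f = f(L/D)·V²/2g = 0.02675·11224·0.5599 = 168.1 m
Minor: ΣK = 1.96; h_m = ΣK·V²/2g = 1.097 m
Total H_L = 168.1 + 1.097 = 169.2 m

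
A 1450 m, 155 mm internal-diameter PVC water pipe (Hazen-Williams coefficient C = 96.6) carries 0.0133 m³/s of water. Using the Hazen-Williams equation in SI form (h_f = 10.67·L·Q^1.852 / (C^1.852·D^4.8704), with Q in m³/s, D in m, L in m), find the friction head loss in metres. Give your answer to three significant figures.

h_f = 10.67·1450·0.0133^1.852 / (96.6^1.852·0.155^4.8704) = 9.597 m

h_f ≈ 9.60 m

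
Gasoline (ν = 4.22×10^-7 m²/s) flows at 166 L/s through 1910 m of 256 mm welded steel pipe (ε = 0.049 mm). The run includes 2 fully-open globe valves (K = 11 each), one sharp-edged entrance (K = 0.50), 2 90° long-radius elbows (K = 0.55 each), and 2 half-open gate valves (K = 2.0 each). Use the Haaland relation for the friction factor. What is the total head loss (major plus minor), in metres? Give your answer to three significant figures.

V = 4Q/(πD²) = 3.225 m/s; V²/2g = 0.5301 m
Re = 1.96×10^6, ε/D = 1.91×10^-4 → f = 0.01410 (Haaland)
Major: h_f = f(L/D)·V²/2g = 0.01410·7461·0.5301 = 55.79 m
Minor: ΣK = 27.6; h_m = ΣK·V²/2g = 14.63 m
Total H_L = 55.79 + 14.63 = 70.42 m

H_L ≈ 70.4 m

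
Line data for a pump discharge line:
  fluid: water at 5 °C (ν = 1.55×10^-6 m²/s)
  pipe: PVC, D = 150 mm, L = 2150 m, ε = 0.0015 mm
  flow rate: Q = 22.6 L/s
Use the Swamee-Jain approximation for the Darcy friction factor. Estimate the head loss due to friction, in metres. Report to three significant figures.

h_f ≈ 20.5 m

V = 4Q/(πD²) = 4·0.0226/(π·0.150²) = 1.279 m/s
Re = VD/ν = 1.279·0.150/1.55×10^-6 = 1.24×10^5 → turbulent
ε/D = 0.0015/150 = 1.00×10^-5
Swamee-Jain: f = 0.01716
h_f = f(L/D)V²/(2g) = 0.01716·(2150/0.150)·1.279²/(2·9.81) = 20.51 m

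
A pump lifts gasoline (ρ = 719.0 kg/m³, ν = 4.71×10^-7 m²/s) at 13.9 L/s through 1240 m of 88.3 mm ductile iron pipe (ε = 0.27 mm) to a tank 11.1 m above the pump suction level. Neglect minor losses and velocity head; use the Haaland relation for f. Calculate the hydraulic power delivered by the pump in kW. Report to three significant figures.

V = 4Q/(πD²) = 2.270 m/s; Re = 4.26×10^5; ε/D = 0.00306; f = 0.02664
h_f = f(L/D)V²/2g = 98.25 m
Total head H = z + h_f = 11.1 + 98.25 = 109.3 m
P_hyd = ρgQH = 719.0·9.81·0.0139·109.3 = 10.72 kW

P_hyd ≈ 10.7 kW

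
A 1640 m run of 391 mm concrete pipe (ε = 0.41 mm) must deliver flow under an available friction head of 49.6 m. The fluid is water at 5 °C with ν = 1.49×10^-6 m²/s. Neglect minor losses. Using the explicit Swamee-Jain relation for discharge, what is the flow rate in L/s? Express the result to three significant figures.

Swamee-Jain (Type II): Q = -0.965·√(gD⁵h_f/L)·ln[ε/(3.7D) + √(3.17ν²L/(gD³h_f))]
√(gD⁵h_f/L) = √(9.81·0.391⁵·49.6/1640) = 0.05207
ε/(3.7D) = 2.83×10^-4; √(3.17ν²L/(gD³h_f)) = 1.99×10^-5
Q = -0.965·0.05207·ln(3.033×10^-4) = 0.4070 m³/s
Check: V = 3.39 m/s, Re = 8.90×10^5, f = 0.02029, h_f = 49.8 m ≈ 49.6 m ✓

Q ≈ 407 L/s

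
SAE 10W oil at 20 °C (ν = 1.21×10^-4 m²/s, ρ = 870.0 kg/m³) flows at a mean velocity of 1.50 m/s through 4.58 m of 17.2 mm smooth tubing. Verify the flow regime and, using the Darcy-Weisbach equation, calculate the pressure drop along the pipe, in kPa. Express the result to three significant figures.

Δp ≈ 78.2 kPa

Re = VD/ν = 1.50·0.01720/1.21×10^-4 = 213 → laminar (Re < 2300)
f = 64/Re = 0.3002
h_f = f(L/D)V²/(2g) = 0.3002·(4.58/0.01720)·1.50²/(2·9.81) = 9.166 m
Δp = ρg·h_f = 870.0·9.81·9.166 = 78.23 kPa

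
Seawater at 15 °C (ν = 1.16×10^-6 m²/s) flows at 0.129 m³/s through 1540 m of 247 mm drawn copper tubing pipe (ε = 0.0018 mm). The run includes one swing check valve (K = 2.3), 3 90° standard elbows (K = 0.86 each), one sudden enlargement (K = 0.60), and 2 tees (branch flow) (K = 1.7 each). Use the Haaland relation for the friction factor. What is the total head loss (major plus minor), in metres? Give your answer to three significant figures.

V = 4Q/(πD²) = 2.692 m/s; V²/2g = 0.3694 m
Re = 5.73×10^5, ε/D = 7.29×10^-6 → f = 0.01284 (Haaland)
Major: h_f = f(L/D)·V²/2g = 0.01284·6235·0.3694 = 29.57 m
Minor: ΣK = 8.88; h_m = ΣK·V²/2g = 3.280 m
Total H_L = 29.57 + 3.280 = 32.85 m

H_L ≈ 32.9 m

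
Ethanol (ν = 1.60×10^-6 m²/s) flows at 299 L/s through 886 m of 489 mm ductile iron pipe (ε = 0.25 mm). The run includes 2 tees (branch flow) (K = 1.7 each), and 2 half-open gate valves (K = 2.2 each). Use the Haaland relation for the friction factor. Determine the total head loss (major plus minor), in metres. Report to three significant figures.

H_L ≈ 5.14 m

V = 4Q/(πD²) = 1.592 m/s; V²/2g = 0.1292 m
Re = 4.87×10^5, ε/D = 5.11×10^-4 → f = 0.01767 (Haaland)
Major: h_f = f(L/D)·V²/2g = 0.01767·1812·0.1292 = 4.136 m
Minor: ΣK = 7.80; h_m = ΣK·V²/2g = 1.008 m
Total H_L = 4.136 + 1.008 = 5.144 m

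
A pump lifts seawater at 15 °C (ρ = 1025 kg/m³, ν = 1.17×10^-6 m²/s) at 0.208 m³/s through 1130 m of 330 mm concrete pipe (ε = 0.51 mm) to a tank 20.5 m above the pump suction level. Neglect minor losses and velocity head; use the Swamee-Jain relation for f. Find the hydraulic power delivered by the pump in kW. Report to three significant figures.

P_hyd ≈ 91.1 kW

V = 4Q/(πD²) = 2.432 m/s; Re = 6.86×10^5; ε/D = 0.00155; f = 0.02232
h_f = f(L/D)V²/2g = 23.03 m
Total head H = z + h_f = 20.5 + 23.03 = 43.53 m
P_hyd = ρgQH = 1025·9.81·0.208·43.53 = 91.05 kW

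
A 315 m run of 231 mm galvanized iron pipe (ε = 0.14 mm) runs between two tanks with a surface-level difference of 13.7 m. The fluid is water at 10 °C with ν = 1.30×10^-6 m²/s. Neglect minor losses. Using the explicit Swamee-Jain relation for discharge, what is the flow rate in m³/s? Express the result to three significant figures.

Swamee-Jain (Type II): Q = -0.965·√(gD⁵h_f/L)·ln[ε/(3.7D) + √(3.17ν²L/(gD³h_f))]
√(gD⁵h_f/L) = √(9.81·0.231⁵·13.7/315) = 0.01675
ε/(3.7D) = 1.64×10^-4; √(3.17ν²L/(gD³h_f)) = 3.19×10^-5
Q = -0.965·0.01675·ln(1.957×10^-4) = 0.1380 m³/s
Check: V = 3.29 m/s, Re = 5.85×10^5, f = 0.01829, h_f = 13.8 m ≈ 13.7 m ✓

Q ≈ 0.138 m³/s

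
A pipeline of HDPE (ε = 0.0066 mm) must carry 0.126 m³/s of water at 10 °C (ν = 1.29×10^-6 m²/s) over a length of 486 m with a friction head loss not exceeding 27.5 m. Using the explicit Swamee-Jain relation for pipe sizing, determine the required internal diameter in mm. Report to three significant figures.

Swamee-Jain (Type III): D = 0.66·[ε^1.25·(LQ²/(gh_f))^4.75 + ν·Q^9.4·(L/(gh_f))^5.2]^0.04
LQ²/(gh_f) = 0.02860; L/(gh_f) = 1.802
Term 1 = ε^1.25·(…)^4.75 = 1.56×10^-14; Term 2 = ν·Q^9.4·(…)^5.2 = 9.62×10^-14
D = 0.66·(1.56×10^-14 + 9.62×10^-14)^0.04 = 0.2002 m = 200 mm
Check: V = 4.00 m/s, Re = 6.21×10^5, f = 0.01317, h_f = 26.1 m ≈ 27.5 m ✓

D ≈ 200 mm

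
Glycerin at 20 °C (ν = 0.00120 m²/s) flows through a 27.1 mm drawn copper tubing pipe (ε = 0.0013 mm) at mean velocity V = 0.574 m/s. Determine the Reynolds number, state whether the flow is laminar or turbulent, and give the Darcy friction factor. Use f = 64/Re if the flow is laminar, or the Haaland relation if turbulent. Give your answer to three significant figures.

Re ≈ 13.0; laminar; f = 64/Re ≈ 4.94

Re = VD/ν = 0.5740·0.0271/0.00120 = 13.0
Re < 2300 → laminar → f = 64/Re = 4.937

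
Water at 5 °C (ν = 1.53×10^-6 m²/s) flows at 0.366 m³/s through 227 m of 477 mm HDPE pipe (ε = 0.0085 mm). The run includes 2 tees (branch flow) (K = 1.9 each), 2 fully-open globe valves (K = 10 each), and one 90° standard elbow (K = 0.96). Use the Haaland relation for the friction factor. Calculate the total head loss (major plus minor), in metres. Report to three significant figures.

V = 4Q/(πD²) = 2.048 m/s; V²/2g = 0.2138 m
Re = 6.39×10^5, ε/D = 1.78×10^-5 → f = 0.01276 (Haaland)
Major: h_f = f(L/D)·V²/2g = 0.01276·475.9·0.2138 = 1.298 m
Minor: ΣK = 24.8; h_m = ΣK·V²/2g = 5.294 m
Total H_L = 1.298 + 5.294 = 6.592 m

H_L ≈ 6.59 m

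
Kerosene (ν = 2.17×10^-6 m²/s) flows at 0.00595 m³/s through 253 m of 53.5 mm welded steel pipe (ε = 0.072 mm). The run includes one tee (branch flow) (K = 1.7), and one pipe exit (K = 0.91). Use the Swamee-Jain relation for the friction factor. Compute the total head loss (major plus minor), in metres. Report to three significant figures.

V = 4Q/(πD²) = 2.647 m/s; V²/2g = 0.3571 m
Re = 6.53×10^4, ε/D = 0.00135 → f = 0.02441 (Swamee-Jain)
Major: h_f = f(L/D)·V²/2g = 0.02441·4729·0.3571 = 41.21 m
Minor: ΣK = 2.61; h_m = ΣK·V²/2g = 0.9319 m
Total H_L = 41.21 + 0.9319 = 42.14 m

H_L ≈ 42.1 m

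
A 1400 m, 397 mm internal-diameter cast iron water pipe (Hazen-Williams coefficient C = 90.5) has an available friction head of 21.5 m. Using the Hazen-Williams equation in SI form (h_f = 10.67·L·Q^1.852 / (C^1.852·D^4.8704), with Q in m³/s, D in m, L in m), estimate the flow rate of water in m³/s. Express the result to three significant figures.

Q ≈ 0.233 m³/s

Rearranging: Q = [h_f·C^1.852·D^4.8704 / (10.67·L)]^(1/1.852)
Q = [21.5·90.5^1.852·0.397^4.8704 / (10.67·1400)]^0.540 = 0.2328 m³/s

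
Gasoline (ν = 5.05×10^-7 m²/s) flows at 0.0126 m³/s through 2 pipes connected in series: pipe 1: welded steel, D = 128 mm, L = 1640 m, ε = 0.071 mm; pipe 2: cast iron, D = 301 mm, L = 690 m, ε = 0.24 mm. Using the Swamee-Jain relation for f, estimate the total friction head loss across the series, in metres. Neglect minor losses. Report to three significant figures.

Pipe 1: V = 0.9792 m/s, Re = 2.48×10^5, ε/D = 5.55×10^-4, f = 0.01889, h_1 = f(L/D)V²/2g = 11.83 m
Pipe 2: V = 0.1771 m/s, Re = 1.06×10^5, ε/D = 7.97×10^-4, f = 0.02149, h_2 = f(L/D)V²/2g = 0.07873 m
Series → Q common, losses add: H = Σh = 11.90 m

H ≈ 11.9 m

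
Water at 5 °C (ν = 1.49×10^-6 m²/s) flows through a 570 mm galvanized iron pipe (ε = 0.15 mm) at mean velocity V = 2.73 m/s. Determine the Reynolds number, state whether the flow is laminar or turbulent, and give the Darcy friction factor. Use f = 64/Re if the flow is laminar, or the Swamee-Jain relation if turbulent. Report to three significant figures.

Re = VD/ν = 2.730·0.570/1.49×10^-6 = 1.04×10^6
Re > 4000 → turbulent; ε/D = 2.63×10^-4
Swamee-Jain: f = 0.01539

Re ≈ 1.04×10^6; turbulent; f ≈ 0.0154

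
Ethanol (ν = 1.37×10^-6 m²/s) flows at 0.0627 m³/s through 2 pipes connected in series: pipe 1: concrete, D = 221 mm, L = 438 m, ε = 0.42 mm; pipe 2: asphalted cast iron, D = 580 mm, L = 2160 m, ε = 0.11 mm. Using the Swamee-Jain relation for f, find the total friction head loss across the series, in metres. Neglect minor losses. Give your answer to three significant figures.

Pipe 1: V = 1.635 m/s, Re = 2.64×10^5, ε/D = 0.00190, f = 0.02397, h_1 = f(L/D)V²/2g = 6.469 m
Pipe 2: V = 0.2373 m/s, Re = 1.00×10^5, ε/D = 1.90×10^-4, f = 0.01893, h_2 = f(L/D)V²/2g = 0.2023 m
Series → Q common, losses add: H = Σh = 6.671 m

H ≈ 6.67 m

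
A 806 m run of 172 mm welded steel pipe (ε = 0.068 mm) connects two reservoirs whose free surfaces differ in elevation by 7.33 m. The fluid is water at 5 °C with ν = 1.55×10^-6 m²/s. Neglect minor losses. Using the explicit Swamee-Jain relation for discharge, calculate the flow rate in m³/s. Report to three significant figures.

Swamee-Jain (Type II): Q = -0.965·√(gD⁵h_f/L)·ln[ε/(3.7D) + √(3.17ν²L/(gD³h_f))]
√(gD⁵h_f/L) = √(9.81·0.172⁵·7.33/806) = 0.003665
ε/(3.7D) = 1.07×10^-4; √(3.17ν²L/(gD³h_f)) = 1.30×10^-4
Q = -0.965·0.003665·ln(2.364×10^-4) = 0.02953 m³/s
Check: V = 1.27 m/s, Re = 1.41×10^5, f = 0.01908, h_f = 7.36 m ≈ 7.33 m ✓

Q ≈ 0.0295 m³/s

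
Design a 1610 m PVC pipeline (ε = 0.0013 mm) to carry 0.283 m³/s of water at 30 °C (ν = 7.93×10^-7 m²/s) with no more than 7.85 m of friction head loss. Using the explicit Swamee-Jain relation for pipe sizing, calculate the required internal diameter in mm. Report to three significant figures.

D ≈ 441 mm

Swamee-Jain (Type III): D = 0.66·[ε^1.25·(LQ²/(gh_f))^4.75 + ν·Q^9.4·(L/(gh_f))^5.2]^0.04
LQ²/(gh_f) = 1.674; L/(gh_f) = 20.91
Term 1 = ε^1.25·(…)^4.75 = 5.08×10^-7; Term 2 = ν·Q^9.4·(…)^5.2 = 4.09×10^-5
D = 0.66·(5.08×10^-7 + 4.09×10^-5)^0.04 = 0.4408 m = 441 mm
Check: V = 1.85 m/s, Re = 1.03×10^6, f = 0.01162, h_f = 7.44 m ≈ 7.85 m ✓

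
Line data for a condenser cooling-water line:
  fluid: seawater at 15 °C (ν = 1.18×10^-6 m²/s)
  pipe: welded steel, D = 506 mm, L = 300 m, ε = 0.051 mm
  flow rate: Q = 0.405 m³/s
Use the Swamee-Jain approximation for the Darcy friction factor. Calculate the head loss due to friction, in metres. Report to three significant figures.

h_f ≈ 1.68 m

V = 4Q/(πD²) = 4·0.405/(π·0.506²) = 2.014 m/s
Re = VD/ν = 2.014·0.506/1.18×10^-6 = 8.64×10^5 → turbulent
ε/D = 0.051/506 = 1.01×10^-4
Swamee-Jain: f = 0.01369
h_f = f(L/D)V²/(2g) = 0.01369·(300/0.506)·2.014²/(2·9.81) = 1.678 m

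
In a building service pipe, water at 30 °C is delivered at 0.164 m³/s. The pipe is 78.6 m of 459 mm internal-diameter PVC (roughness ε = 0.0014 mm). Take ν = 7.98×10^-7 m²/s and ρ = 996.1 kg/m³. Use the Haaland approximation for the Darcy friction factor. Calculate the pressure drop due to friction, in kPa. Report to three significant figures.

V = 4Q/(πD²) = 4·0.164/(π·0.459²) = 0.9911 m/s
Re = VD/ν = 0.9911·0.459/7.98×10^-7 = 5.70×10^5 → turbulent
ε/D = 0.0014/459 = 3.05×10^-6
Haaland: f = 0.01280
h_f = f(L/D)V²/(2g) = 0.01280·(78.6/0.459)·0.9911²/(2·9.81) = 0.1097 m
Δp = ρg·h_f = 996.1·9.81·0.1097 = 1.072 kPa

Δp ≈ 1.07 kPa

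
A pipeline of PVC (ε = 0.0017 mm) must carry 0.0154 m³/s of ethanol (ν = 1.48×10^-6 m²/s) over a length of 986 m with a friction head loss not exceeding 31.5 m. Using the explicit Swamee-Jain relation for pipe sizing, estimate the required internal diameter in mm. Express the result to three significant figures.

Swamee-Jain (Type III): D = 0.66·[ε^1.25·(LQ²/(gh_f))^4.75 + ν·Q^9.4·(L/(gh_f))^5.2]^0.04
LQ²/(gh_f) = 7.567×10^-4; L/(gh_f) = 3.191
Term 1 = ε^1.25·(…)^4.75 = 9.18×10^-23; Term 2 = ν·Q^9.4·(…)^5.2 = 5.67×10^-21
D = 0.66·(9.18×10^-23 + 5.67×10^-21)^0.04 = 0.1023 m = 102 mm
Check: V = 1.87 m/s, Re = 1.29×10^5, f = 0.01705, h_f = 29.4 m ≈ 31.5 m ✓

D ≈ 102 mm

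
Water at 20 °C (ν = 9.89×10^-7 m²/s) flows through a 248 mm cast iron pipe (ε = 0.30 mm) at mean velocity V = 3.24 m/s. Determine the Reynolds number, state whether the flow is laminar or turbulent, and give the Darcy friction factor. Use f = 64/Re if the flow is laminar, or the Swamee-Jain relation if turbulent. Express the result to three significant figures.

Re ≈ 8.12×10^5; turbulent; f ≈ 0.0210

Re = VD/ν = 3.240·0.248/9.89×10^-7 = 8.12×10^5
Re > 4000 → turbulent; ε/D = 0.00121
Swamee-Jain: f = 0.02100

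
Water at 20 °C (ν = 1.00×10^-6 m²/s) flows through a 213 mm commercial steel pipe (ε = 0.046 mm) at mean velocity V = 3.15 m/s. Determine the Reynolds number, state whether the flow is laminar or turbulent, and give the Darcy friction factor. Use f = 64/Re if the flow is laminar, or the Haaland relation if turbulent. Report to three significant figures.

Re ≈ 6.71×10^5; turbulent; f ≈ 0.0151

Re = VD/ν = 3.150·0.213/1.00×10^-6 = 6.71×10^5
Re > 4000 → turbulent; ε/D = 2.16×10^-4
Haaland: f = 0.01511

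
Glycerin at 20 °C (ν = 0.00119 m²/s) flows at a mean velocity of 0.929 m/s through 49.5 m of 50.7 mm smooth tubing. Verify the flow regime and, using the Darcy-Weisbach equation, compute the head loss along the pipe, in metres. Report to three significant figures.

h_f ≈ 69.4 m

Re = VD/ν = 0.929·0.05070/0.00119 = 39.6 → laminar (Re < 2300)
f = 64/Re = 1.617
h_f = f(L/D)V²/(2g) = 1.617·(49.5/0.05070)·0.929²/(2·9.81) = 69.44 m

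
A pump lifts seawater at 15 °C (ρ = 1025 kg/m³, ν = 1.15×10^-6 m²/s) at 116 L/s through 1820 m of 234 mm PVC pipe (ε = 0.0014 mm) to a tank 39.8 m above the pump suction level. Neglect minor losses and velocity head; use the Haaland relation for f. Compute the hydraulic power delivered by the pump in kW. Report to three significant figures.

V = 4Q/(πD²) = 2.697 m/s; Re = 5.49×10^5; ε/D = 5.98×10^-6; f = 0.01292
h_f = f(L/D)V²/2g = 37.26 m
Total head H = z + h_f = 39.8 + 37.26 = 77.06 m
P_hyd = ρgQH = 1025·9.81·0.116·77.06 = 89.88 kW

P_hyd ≈ 89.9 kW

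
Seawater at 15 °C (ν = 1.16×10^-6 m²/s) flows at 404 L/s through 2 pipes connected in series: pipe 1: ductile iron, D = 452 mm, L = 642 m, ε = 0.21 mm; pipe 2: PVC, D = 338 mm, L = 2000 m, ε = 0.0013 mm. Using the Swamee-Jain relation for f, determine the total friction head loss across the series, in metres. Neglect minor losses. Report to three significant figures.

Pipe 1: V = 2.518 m/s, Re = 9.81×10^5, ε/D = 4.65×10^-4, f = 0.01707, h_1 = f(L/D)V²/2g = 7.832 m
Pipe 2: V = 4.503 m/s, Re = 1.31×10^6, ε/D = 3.85×10^-6, f = 0.01121, h_2 = f(L/D)V²/2g = 68.53 m
Series → Q common, losses add: H = Σh = 76.36 m

H ≈ 76.4 m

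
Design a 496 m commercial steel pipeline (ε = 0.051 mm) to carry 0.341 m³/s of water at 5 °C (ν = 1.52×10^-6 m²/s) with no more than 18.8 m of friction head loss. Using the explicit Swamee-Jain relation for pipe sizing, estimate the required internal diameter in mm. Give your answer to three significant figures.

Swamee-Jain (Type III): D = 0.66·[ε^1.25·(LQ²/(gh_f))^4.75 + ν·Q^9.4·(L/(gh_f))^5.2]^0.04
LQ²/(gh_f) = 0.3127; L/(gh_f) = 2.689
Term 1 = ε^1.25·(…)^4.75 = 1.72×10^-8; Term 2 = ν·Q^9.4·(…)^5.2 = 1.06×10^-8
D = 0.66·(1.72×10^-8 + 1.06×10^-8)^0.04 = 0.3291 m = 329 mm
Check: V = 4.01 m/s, Re = 8.68×10^5, f = 0.01439, h_f = 17.8 m ≈ 18.8 m ✓

D ≈ 329 mm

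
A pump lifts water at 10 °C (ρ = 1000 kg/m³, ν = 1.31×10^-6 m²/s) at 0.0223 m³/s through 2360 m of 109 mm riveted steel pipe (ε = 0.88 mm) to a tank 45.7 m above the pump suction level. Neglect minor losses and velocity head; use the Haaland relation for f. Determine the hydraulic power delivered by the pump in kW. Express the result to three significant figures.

V = 4Q/(πD²) = 2.390 m/s; Re = 1.99×10^5; ε/D = 0.00807; f = 0.03569
h_f = f(L/D)V²/2g = 225.0 m
Total head H = z + h_f = 45.7 + 225.0 = 270.7 m
P_hyd = ρgQH = 1000·9.81·0.0223·270.7 = 59.21 kW

P_hyd ≈ 59.2 kW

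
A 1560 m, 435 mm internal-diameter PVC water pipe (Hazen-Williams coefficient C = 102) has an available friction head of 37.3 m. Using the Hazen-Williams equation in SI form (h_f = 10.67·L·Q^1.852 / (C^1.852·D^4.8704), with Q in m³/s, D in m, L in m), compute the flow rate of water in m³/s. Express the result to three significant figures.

Q ≈ 0.424 m³/s

Rearranging: Q = [h_f·C^1.852·D^4.8704 / (10.67·L)]^(1/1.852)
Q = [37.3·102^1.852·0.435^4.8704 / (10.67·1560)]^0.540 = 0.4239 m³/s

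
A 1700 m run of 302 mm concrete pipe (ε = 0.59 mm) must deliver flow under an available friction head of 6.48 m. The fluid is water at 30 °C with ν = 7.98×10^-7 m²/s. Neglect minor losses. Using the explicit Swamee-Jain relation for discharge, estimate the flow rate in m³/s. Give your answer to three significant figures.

Q ≈ 0.0698 m³/s

Swamee-Jain (Type II): Q = -0.965·√(gD⁵h_f/L)·ln[ε/(3.7D) + √(3.17ν²L/(gD³h_f))]
√(gD⁵h_f/L) = √(9.81·0.302⁵·6.48/1700) = 0.009692
ε/(3.7D) = 5.28×10^-4; √(3.17ν²L/(gD³h_f)) = 4.43×10^-5
Q = -0.965·0.009692·ln(5.723×10^-4) = 0.06983 m³/s
Check: V = 0.975 m/s, Re = 3.69×10^5, f = 0.02391, h_f = 6.52 m ≈ 6.48 m ✓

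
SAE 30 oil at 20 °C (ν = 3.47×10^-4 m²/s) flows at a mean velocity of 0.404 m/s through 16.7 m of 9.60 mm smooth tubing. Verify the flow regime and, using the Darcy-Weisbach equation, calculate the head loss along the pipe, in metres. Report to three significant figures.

Re = VD/ν = 0.404·0.009600/3.47×10^-4 = 11.2 → laminar (Re < 2300)
f = 64/Re = 5.726
h_f = f(L/D)V²/(2g) = 5.726·(16.7/0.009600)·0.404²/(2·9.81) = 82.86 m

h_f ≈ 82.9 m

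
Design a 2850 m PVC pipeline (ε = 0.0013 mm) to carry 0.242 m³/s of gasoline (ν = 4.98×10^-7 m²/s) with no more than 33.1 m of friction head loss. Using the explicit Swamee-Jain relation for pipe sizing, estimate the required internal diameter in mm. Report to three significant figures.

D ≈ 341 mm

Swamee-Jain (Type III): D = 0.66·[ε^1.25·(LQ²/(gh_f))^4.75 + ν·Q^9.4·(L/(gh_f))^5.2]^0.04
LQ²/(gh_f) = 0.5140; L/(gh_f) = 8.777
Term 1 = ε^1.25·(…)^4.75 = 1.86×10^-9; Term 2 = ν·Q^9.4·(…)^5.2 = 6.46×10^-8
D = 0.66·(1.86×10^-9 + 6.46×10^-8)^0.04 = 0.3408 m = 341 mm
Check: V = 2.65 m/s, Re = 1.82×10^6, f = 0.01066, h_f = 32.0 m ≈ 33.1 m ✓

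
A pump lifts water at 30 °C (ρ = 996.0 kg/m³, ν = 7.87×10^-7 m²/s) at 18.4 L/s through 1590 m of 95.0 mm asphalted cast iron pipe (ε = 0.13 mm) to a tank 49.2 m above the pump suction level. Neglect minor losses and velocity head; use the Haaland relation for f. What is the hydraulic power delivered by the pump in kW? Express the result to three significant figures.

P_hyd ≈ 31.5 kW

V = 4Q/(πD²) = 2.596 m/s; Re = 3.13×10^5; ε/D = 0.00137; f = 0.02193
h_f = f(L/D)V²/2g = 126.0 m
Total head H = z + h_f = 49.2 + 126.0 = 175.2 m
P_hyd = ρgQH = 996.0·9.81·0.0184·175.2 = 31.50 kW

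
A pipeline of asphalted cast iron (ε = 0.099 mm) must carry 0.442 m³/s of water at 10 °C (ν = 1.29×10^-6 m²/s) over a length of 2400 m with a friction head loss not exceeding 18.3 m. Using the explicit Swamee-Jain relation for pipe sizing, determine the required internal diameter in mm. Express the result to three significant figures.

Swamee-Jain (Type III): D = 0.66·[ε^1.25·(LQ²/(gh_f))^4.75 + ν·Q^9.4·(L/(gh_f))^5.2]^0.04
LQ²/(gh_f) = 2.612; L/(gh_f) = 13.37
Term 1 = ε^1.25·(…)^4.75 = 9.44×10^-4; Term 2 = ν·Q^9.4·(…)^5.2 = 4.30×10^-4
D = 0.66·(9.44×10^-4 + 4.30×10^-4)^0.04 = 0.5071 m = 507 mm
Check: V = 2.19 m/s, Re = 8.60×10^5, f = 0.01485, h_f = 17.2 m ≈ 18.3 m ✓

D ≈ 507 mm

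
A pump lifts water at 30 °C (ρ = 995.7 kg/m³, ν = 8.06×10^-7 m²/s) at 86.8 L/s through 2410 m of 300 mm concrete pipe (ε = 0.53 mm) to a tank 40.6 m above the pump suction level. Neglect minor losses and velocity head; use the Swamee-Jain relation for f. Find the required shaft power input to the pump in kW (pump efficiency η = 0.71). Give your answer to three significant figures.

V = 4Q/(πD²) = 1.228 m/s; Re = 4.57×10^5; ε/D = 0.00177; f = 0.02322
h_f = f(L/D)V²/2g = 14.34 m
Total head H = z + h_f = 40.6 + 14.34 = 54.94 m
P_hyd = ρgQH = 995.7·9.81·0.0868·54.94 = 46.58 kW
P_shaft = P_hyd/η = 46.58/0.71 = 65.61 kW

P_shaft ≈ 65.6 kW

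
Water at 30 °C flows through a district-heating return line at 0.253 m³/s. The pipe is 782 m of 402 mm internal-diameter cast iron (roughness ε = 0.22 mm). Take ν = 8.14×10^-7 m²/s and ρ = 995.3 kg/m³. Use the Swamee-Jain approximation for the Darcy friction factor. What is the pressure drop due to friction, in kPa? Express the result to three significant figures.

Δp ≈ 67.8 kPa

V = 4Q/(πD²) = 4·0.253/(π·0.402²) = 1.993 m/s
Re = VD/ν = 1.993·0.402/8.14×10^-7 = 9.84×10^5 → turbulent
ε/D = 0.22/402 = 5.47×10^-4
Swamee-Jain: f = 0.01762
h_f = f(L/D)V²/(2g) = 0.01762·(782/0.402)·1.993²/(2·9.81) = 6.941 m
Δp = ρg·h_f = 995.3·9.81·6.941 = 67.77 kPa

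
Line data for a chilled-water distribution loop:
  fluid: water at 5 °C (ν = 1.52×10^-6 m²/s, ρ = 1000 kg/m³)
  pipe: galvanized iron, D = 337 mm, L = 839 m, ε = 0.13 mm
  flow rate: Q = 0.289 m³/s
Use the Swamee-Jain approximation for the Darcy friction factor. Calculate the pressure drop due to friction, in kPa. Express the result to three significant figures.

Δp ≈ 218 kPa

V = 4Q/(πD²) = 4·0.289/(π·0.337²) = 3.240 m/s
Re = VD/ν = 3.240·0.337/1.52×10^-6 = 7.18×10^5 → turbulent
ε/D = 0.13/337 = 3.86×10^-4
Swamee-Jain: f = 0.01670
h_f = f(L/D)V²/(2g) = 0.01670·(839/0.337)·3.240²/(2·9.81) = 22.24 m
Δp = ρg·h_f = 1000·9.81·22.24 = 218.2 kPa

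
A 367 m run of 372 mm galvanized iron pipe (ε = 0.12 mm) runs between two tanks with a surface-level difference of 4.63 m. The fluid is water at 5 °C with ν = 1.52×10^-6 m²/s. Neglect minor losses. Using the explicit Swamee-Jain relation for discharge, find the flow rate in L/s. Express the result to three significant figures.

Swamee-Jain (Type II): Q = -0.965·√(gD⁵h_f/L)·ln[ε/(3.7D) + √(3.17ν²L/(gD³h_f))]
√(gD⁵h_f/L) = √(9.81·0.372⁵·4.63/367) = 0.02969
ε/(3.7D) = 8.72×10^-5; √(3.17ν²L/(gD³h_f)) = 3.39×10^-5
Q = -0.965·0.02969·ln(1.211×10^-4) = 0.2584 m³/s
Check: V = 2.38 m/s, Re = 5.82×10^5, f = 0.01639, h_f = 4.66 m ≈ 4.63 m ✓

Q ≈ 258 L/s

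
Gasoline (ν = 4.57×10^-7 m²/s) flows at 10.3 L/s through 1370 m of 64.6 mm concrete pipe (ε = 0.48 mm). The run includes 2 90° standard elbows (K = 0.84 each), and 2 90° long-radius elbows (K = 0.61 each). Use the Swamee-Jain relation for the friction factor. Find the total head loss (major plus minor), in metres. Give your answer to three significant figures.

H_L ≈ 371 m

V = 4Q/(πD²) = 3.143 m/s; V²/2g = 0.5033 m
Re = 4.44×10^5, ε/D = 0.00743 → f = 0.03462 (Swamee-Jain)
Major: h_f = f(L/D)·V²/2g = 0.03462·21207·0.5033 = 369.6 m
Minor: ΣK = 2.90; h_m = ΣK·V²/2g = 1.460 m
Total H_L = 369.6 + 1.460 = 371.1 m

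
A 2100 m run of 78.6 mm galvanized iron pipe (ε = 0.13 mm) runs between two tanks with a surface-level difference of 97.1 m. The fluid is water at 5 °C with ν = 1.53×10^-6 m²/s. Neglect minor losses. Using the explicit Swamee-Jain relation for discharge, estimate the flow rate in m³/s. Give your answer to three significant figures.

Q ≈ 0.00830 m³/s

Swamee-Jain (Type II): Q = -0.965·√(gD⁵h_f/L)·ln[ε/(3.7D) + √(3.17ν²L/(gD³h_f))]
√(gD⁵h_f/L) = √(9.81·0.0786⁵·97.1/2100) = 0.001167
ε/(3.7D) = 4.47×10^-4; √(3.17ν²L/(gD³h_f)) = 1.84×10^-4
Q = -0.965·0.001167·ln(6.306×10^-4) = 0.008295 m³/s
Check: V = 1.71 m/s, Re = 8.78×10^4, f = 0.02462, h_f = 98.0 m ≈ 97.1 m ✓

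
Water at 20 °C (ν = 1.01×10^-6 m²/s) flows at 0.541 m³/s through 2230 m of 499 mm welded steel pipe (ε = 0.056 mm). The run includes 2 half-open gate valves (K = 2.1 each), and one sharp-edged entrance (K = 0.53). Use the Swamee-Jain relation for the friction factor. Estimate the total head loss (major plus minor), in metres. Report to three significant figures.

H_L ≈ 25.2 m

V = 4Q/(πD²) = 2.766 m/s; V²/2g = 0.3900 m
Re = 1.37×10^6, ε/D = 1.12×10^-4 → f = 0.01338 (Swamee-Jain)
Major: h_f = f(L/D)·V²/2g = 0.01338·4469·0.3900 = 23.32 m
Minor: ΣK = 4.73; h_m = ΣK·V²/2g = 1.845 m
Total H_L = 23.32 + 1.845 = 25.17 m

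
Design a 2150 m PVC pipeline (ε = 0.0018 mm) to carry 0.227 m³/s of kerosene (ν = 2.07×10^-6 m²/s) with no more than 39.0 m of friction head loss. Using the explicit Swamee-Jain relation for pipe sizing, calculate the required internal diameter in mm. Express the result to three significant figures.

D ≈ 321 mm

Swamee-Jain (Type III): D = 0.66·[ε^1.25·(LQ²/(gh_f))^4.75 + ν·Q^9.4·(L/(gh_f))^5.2]^0.04
LQ²/(gh_f) = 0.2896; L/(gh_f) = 5.620
Term 1 = ε^1.25·(…)^4.75 = 1.83×10^-10; Term 2 = ν·Q^9.4·(…)^5.2 = 1.45×10^-8
D = 0.66·(1.83×10^-10 + 1.45×10^-8)^0.04 = 0.3208 m = 321 mm
Check: V = 2.81 m/s, Re = 4.35×10^5, f = 0.01350, h_f = 36.4 m ≈ 39.0 m ✓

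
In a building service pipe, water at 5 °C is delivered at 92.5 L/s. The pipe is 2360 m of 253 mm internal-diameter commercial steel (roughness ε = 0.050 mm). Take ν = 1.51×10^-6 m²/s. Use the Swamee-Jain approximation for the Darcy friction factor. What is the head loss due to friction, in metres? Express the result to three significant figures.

V = 4Q/(πD²) = 4·0.0925/(π·0.253²) = 1.840 m/s
Re = VD/ν = 1.840·0.253/1.51×10^-6 = 3.08×10^5 → turbulent
ε/D = 0.050/253 = 1.98×10^-4
Swamee-Jain: f = 0.01624
h_f = f(L/D)V²/(2g) = 0.01624·(2360/0.253)·1.840²/(2·9.81) = 26.14 m

h_f ≈ 26.1 m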